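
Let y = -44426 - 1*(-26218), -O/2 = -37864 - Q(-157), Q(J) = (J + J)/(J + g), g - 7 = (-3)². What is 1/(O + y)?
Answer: 141/8110948 ≈ 1.7384e-5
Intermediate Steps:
g = 16 (g = 7 + (-3)² = 7 + 9 = 16)
Q(J) = 2*J/(16 + J) (Q(J) = (J + J)/(J + 16) = (2*J)/(16 + J) = 2*J/(16 + J))
O = 10678276/141 (O = -2*(-37864 - 2*(-157)/(16 - 157)) = -2*(-37864 - 2*(-157)/(-141)) = -2*(-37864 - 2*(-157)*(-1)/141) = -2*(-37864 - 1*314/141) = -2*(-37864 - 314/141) = -2*(-5339138/141) = 10678276/141 ≈ 75733.)
y = -18208 (y = -44426 + 26218 = -18208)
1/(O + y) = 1/(10678276/141 - 18208) = 1/(8110948/141) = 141/8110948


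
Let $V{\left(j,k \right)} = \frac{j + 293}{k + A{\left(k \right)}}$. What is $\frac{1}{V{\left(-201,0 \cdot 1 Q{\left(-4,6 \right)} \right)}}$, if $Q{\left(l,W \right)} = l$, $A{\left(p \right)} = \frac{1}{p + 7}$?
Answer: $\frac{1}{644} \approx 0.0015528$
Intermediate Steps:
$A{\left(p \right)} = \frac{1}{7 + p}$
$V{\left(j,k \right)} = \frac{293 + j}{k + \frac{1}{7 + k}}$ ($V{\left(j,k \right)} = \frac{j + 293}{k + \frac{1}{7 + k}} = \frac{293 + j}{k + \frac{1}{7 + k}}$)
$\frac{1}{V{\left(-201,0 \cdot 1 Q{\left(-4,6 \right)} \right)}} = \frac{1}{\frac{1}{1 + 0 \cdot 1 \left(-4\right) \left(7 + 0 \cdot 1 \left(-4\right)\right)} \left(7 + 0 \cdot 1 \left(-4\right)\right) \left(293 - 201\right)} = \frac{1}{\frac{1}{1 + 0 \left(-4\right) \left(7 + 0 \left(-4\right)\right)} \left(7 + 0 \left(-4\right)\right) 92} = \frac{1}{\frac{1}{1 + 0 \left(7 + 0\right)} \left(7 + 0\right) 92} = \frac{1}{\frac{1}{1 + 0 \cdot 7} \cdot 7 \cdot 92} = \frac{1}{\frac{1}{1 + 0} \cdot 7 \cdot 92} = \frac{1}{1^{-1} \cdot 7 \cdot 92} = \frac{1}{1 \cdot 7 \cdot 92} = \frac{1}{644}$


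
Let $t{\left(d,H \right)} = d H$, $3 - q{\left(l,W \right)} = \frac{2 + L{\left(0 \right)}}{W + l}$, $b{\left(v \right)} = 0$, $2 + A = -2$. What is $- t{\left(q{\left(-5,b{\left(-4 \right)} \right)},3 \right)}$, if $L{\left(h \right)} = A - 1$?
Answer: $- \frac{36}{5} \approx -7.2$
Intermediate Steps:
$A = -4$ ($A = -2 - 2 = -4$)
$L{\left(h \right)} = -5$ ($L{\left(h \right)} = -4 - 1 = -5$)
$q{\left(l,W \right)} = 3 + \frac{3}{W + l}$ ($q{\left(l,W \right)} = 3 - \frac{2 - 5}{W + l} = 3 - - \frac{3}{W + l} = 3 + \frac{3}{W + l}$)
$t{\left(d,H \right)} = H d$
$- t{\left(q{\left(-5,b{\left(-4 \right)} \right)},3 \right)} = - 3 \frac{3 \left(1 + 0 - 5\right)}{0 - 5} = - 3 \cdot 3 \frac{1}{-5} \left(-4\right) = - 3 \cdot 3 \left(- \frac{1}{5}\right) \left(-4\right) = - \frac{3 \cdot 12}{5} = \left(-1\right) \frac{36}{5} = - \frac{36}{5}$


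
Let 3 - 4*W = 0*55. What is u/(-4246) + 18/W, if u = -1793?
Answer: 9427/386 ≈ 24.422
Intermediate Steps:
W = 3/4 (W = 3/4 - 0*55 = 3/4 - 1/4*0 = 3/4 + 0 = 3/4 ≈ 0.75000)
u/(-4246) + 18/W = -1793/(-4246) + 18/(3/4) = -1793*(-1/4246) + 18*(4/3) = 163/386 + 24 = 9427/386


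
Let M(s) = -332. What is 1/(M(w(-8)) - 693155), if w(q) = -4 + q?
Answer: -1/693487 ≈ -1.4420e-6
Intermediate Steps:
1/(M(w(-8)) - 693155) = 1/(-332 - 693155) = 1/(-693487) = -1/693487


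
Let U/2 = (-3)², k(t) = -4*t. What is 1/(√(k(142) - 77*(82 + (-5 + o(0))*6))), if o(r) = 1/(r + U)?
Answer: -I*√41379/13793 ≈ -0.014748*I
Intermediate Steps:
U = 18 (U = 2*(-3)² = 2*9 = 18)
o(r) = 1/(18 + r) (o(r) = 1/(r + 18) = 1/(18 + r))
1/(√(k(142) - 77*(82 + (-5 + o(0))*6))) = 1/(√(-4*142 - 77*(82 + (-5 + 1/(18 + 0))*6))) = 1/(√(-568 - 77*(82 + (-5 + 1/18)*6))) = 1/(√(-568 - 77*(82 - 89/18*6))) = 1/(√(-568 - 77*(82 - 89/3))) = 1/(√(-568 - 77*157/3)) = 1/(√(-568 - 12089/3)) = 1/(√(-13793/3)) = 1/(I*√41379/3) = -I*√41379/13793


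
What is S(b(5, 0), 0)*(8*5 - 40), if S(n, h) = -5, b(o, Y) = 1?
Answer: 0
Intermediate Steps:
S(b(5, 0), 0)*(8*5 - 40) = -5*(8*5 - 40) = -5*(40 - 40) = -5*0 = 0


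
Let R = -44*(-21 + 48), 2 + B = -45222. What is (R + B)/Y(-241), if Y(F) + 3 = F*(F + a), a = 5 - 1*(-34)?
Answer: -46412/48679 ≈ -0.95343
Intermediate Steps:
B = -45224 (B = -2 - 45222 = -45224)
a = 39 (a = 5 + 34 = 39)
R = -1188 (R = -44*27 = -1188)
Y(F) = -3 + F*(39 + F) (Y(F) = -3 + F*(F + 39) = -3 + F*(39 + F))
(R + B)/Y(-241) = (-1188 - 45224)/(-3 + (-241)² + 39*(-241)) = -46412/(-3 + 58081 - 9399) = -46412/48679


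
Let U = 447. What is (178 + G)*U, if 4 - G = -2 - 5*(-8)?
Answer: 64368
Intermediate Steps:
G = -34 (G = 4 - (-2 - 5*(-8)) = 4 - (-2 + 40) = 4 - 1*38 = 4 - 38 = -34)
(178 + G)*U = (178 - 34)*447 = 144*447 = 64368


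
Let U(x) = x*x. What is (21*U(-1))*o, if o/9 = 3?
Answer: 567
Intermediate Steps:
o = 27 (o = 9*3 = 27)
U(x) = x²
(21*U(-1))*o = (21*(-1)²)*27 = (21*1)*27 = 21*27 = 567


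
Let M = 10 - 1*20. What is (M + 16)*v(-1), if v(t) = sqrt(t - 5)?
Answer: 6*I*sqrt(6) ≈ 14.697*I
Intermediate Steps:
v(t) = sqrt(-5 + t)
M = -10 (M = 10 - 20 = -10)
(M + 16)*v(-1) = (-10 + 16)*sqrt(-5 - 1) = 6*sqrt(-6) = 6*(I*sqrt(6)) = 6*I*sqrt(6)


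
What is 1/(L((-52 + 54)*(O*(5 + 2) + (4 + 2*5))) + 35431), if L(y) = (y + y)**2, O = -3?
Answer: 1/36215 ≈ 2.7613e-5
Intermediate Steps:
L(y) = 4*y**2 (L(y) = (2*y)**2 = 4*y**2)
1/(L((-52 + 54)*(O*(5 + 2) + (4 + 2*5))) + 35431) = 1/(4*((-52 + 54)*(-3*(5 + 2) + (4 + 2*5)))**2 + 35431) = 1/(4*(2*(-3*7 + (4 + 10)))**2 + 35431) = 1/(4*(2*(-21 + 14))**2 + 35431) = 1/(4*(2*(-7))**2 + 35431) = 1/(4*(-14)**2 + 35431) = 1/(4*196 + 35431) = 1/(784 + 35431) = 1/36215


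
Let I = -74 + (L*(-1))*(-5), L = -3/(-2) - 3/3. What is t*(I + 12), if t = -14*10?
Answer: 8330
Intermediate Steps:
L = ½ (L = -3*(-½) - 3*⅓ = 3/2 - 1 = ½ ≈ 0.50000)
t = -140
I = -143/2 (I = -74 + ((½)*(-1))*(-5) = -74 - ½*(-5) = -74 + 5/2 = -143/2 ≈ -71.500)
t*(I + 12) = -140*(-143/2 + 12) = -140*(-119/2) = 8330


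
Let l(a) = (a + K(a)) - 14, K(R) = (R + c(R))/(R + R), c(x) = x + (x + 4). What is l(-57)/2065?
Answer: -7927/235410 ≈ -0.033673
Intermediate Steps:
c(x) = 4 + 2*x (c(x) = x + (4 + x) = 4 + 2*x)
K(R) = (4 + 3*R)/(2*R) (K(R) = (R + (4 + 2*R))/(R + R) = (4 + 3*R)/((2*R)) = (4 + 3*R)*(1/(2*R)) = (4 + 3*R)/(2*R))
l(a) = -25/2 + a + 2/a (l(a) = (a + (3/2 + 2/a)) - 14 = (3/2 + a + 2/a) - 14 = -25/2 + a + 2/a)
l(-57)/2065 = (-25/2 - 57 + 2/(-57))/2065 = (-25/2 - 57 + 2*(-1/57))*(1/2065) = (-25/2 - 57 - 2/57)*(1/2065) = -7927/114*1/2065 = -7927/235410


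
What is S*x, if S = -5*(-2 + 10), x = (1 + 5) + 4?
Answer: -400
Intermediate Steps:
x = 10 (x = 6 + 4 = 10)
S = -40 (S = -5*8 = -40)
S*x = -40*10 = -400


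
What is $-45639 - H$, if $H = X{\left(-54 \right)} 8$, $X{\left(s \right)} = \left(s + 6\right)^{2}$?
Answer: $-64071$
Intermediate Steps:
$X{\left(s \right)} = \left(6 + s\right)^{2}$
$H = 18432$ ($H = \left(6 - 54\right)^{2} \cdot 8 = \left(-48\right)^{2} \cdot 8 = 2304 \cdot 8 = 18432$)
$-45639 - H = -45639 - 18432 = -64071$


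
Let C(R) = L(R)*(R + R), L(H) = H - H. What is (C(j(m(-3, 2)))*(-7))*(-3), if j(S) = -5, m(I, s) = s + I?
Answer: 0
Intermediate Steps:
m(I, s) = I + s
L(H) = 0
C(R) = 0 (C(R) = 0*(R + R) = 0*(2*R) = 0)
(C(j(m(-3, 2)))*(-7))*(-3) = (0*(-7))*(-3) = 0*(-3) = 0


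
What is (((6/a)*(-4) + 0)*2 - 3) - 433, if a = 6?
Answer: -444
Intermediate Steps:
(((6/a)*(-4) + 0)*2 - 3) - 433 = (((6/6)*(-4) + 0)*2 - 3) - 433 = (((6*(1/6))*(-4) + 0)*2 - 3) - 433 = ((1*(-4) + 0)*2 - 3) - 433 = ((-4 + 0)*2 - 3) - 433 = (-4*2 - 3) - 433 = (-8 - 3) - 433 = -11 - 433 = -444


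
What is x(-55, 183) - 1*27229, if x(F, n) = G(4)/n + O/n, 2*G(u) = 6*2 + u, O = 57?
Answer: -4982842/183 ≈ -27229.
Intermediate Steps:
G(u) = 6 + u/2 (G(u) = (6*2 + u)/2 = (12 + u)/2 = 6 + u/2)
x(F, n) = 65/n (x(F, n) = (6 + (1/2)*4)/n + 57/n = (6 + 2)/n + 57/n = 8/n + 57/n = 65/n)
x(-55, 183) - 1*27229 = 65/183 - 1*27229 = 65*(1/183) - 27229 = 65/183 - 27229 = -4982842/183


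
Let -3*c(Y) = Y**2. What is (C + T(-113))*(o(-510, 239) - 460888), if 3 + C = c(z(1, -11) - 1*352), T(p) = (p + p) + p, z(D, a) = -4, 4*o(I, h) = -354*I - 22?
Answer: 53118137477/3 ≈ 1.7706e+10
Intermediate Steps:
o(I, h) = -11/2 - 177*I/2 (o(I, h) = (-354*I - 22)/4 = (-22 - 354*I)/4 = -11/2 - 177*I/2)
T(p) = 3*p (T(p) = 2*p + p = 3*p)
c(Y) = -Y**2/3
C = -126745/3 (C = -3 - (-4 - 1*352)**2/3 = -3 - (-4 - 352)**2/3 = -3 - 1/3*(-356)**2 = -3 - 1/3*126736 = -3 - 126736/3 = -126745/3 ≈ -42248.)
(C + T(-113))*(o(-510, 239) - 460888) = (-126745/3 + 3*(-113))*((-11/2 - 177/2*(-510)) - 460888) = (-126745/3 - 339)*((-11/2 + 45135) - 460888) = -127762*(90259/2 - 460888)/3 = -127762/3*(-831517/2) = 53118137477/3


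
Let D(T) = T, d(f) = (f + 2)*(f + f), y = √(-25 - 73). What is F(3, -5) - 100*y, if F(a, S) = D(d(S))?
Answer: 30 - 700*I*√2 ≈ 30.0 - 989.95*I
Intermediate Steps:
y = 7*I*√2 (y = √(-98) = 7*I*√2 ≈ 9.8995*I)
d(f) = 2*f*(2 + f) (d(f) = (2 + f)*(2*f) = 2*f*(2 + f))
F(a, S) = 2*S*(2 + S)
F(3, -5) - 100*y = 2*(-5)*(2 - 5) - 700*I*√2 = 2*(-5)*(-3) - 700*I*√2 = 30 - 700*I*√2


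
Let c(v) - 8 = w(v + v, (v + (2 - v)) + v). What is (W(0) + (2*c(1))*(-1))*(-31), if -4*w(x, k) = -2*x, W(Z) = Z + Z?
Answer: 558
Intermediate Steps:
W(Z) = 2*Z
w(x, k) = x/2 (w(x, k) = -(-1)*x/2 = x/2)
c(v) = 8 + v (c(v) = 8 + (v + v)/2 = 8 + (2*v)/2 = 8 + v)
(W(0) + (2*c(1))*(-1))*(-31) = (2*0 + (2*(8 + 1))*(-1))*(-31) = (0 + (2*9)*(-1))*(-31) = (0 + 18*(-1))*(-31) = (0 - 18)*(-31) = -18*(-31) = 558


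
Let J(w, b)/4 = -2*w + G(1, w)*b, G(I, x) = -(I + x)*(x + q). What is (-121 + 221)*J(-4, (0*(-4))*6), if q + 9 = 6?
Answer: 3200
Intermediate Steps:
q = -3 (q = -9 + 6 = -3)
G(I, x) = -(-3 + x)*(I + x) (G(I, x) = -(I + x)*(x - 3) = -(I + x)*(-3 + x) = -(-3 + x)*(I + x))
J(w, b) = -8*w + 4*b*(3 - w**2 + 2*w) (J(w, b) = 4*(-2*w + (-w**2 + 3*1 + 3*w - 1*1*w)*b) = 4*(-2*w + (-w**2 + 3 + 3*w - w)*b) = 4*(-2*w + (3 - w**2 + 2*w)*b) = 4*(-2*w + b*(3 - w**2 + 2*w)) = -8*w + 4*b*(3 - w**2 + 2*w))
(-121 + 221)*J(-4, (0*(-4))*6) = (-121 + 221)*(-8*(-4) + 4*((0*(-4))*6)*(3 - 1*(-4)**2 + 2*(-4))) = 100*(32 + 4*(0*6)*(3 - 1*16 - 8)) = 100*(32 + 4*0*(3 - 16 - 8)) = 100*(32 + 4*0*(-21)) = 100*(32 + 0) = 100*32 = 3200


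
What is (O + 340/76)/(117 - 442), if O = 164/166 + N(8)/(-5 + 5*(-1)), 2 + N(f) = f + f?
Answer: -32026/2562625 ≈ -0.012497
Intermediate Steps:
N(f) = -2 + 2*f (N(f) = -2 + (f + f) = -2 + 2*f)
O = -171/415 (O = 164/166 + (-2 + 2*8)/(-5 + 5*(-1)) = 164*(1/166) + (-2 + 16)/(-5 - 5) = 82/83 + 14/(-10) = 82/83 + 14*(-⅒) = 82/83 - 7/5 = -171/415 ≈ -0.41205)
(O + 340/76)/(117 - 442) = (-171/415 + 340/76)/(117 - 442) = (-171/415 + 340*(1/76))/(-325) = (-171/415 + 85/19)*(-1/325) = (32026/7885)*(-1/325) = -32026/2562625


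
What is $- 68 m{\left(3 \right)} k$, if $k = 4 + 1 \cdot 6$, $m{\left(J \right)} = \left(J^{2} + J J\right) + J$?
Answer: $-14280$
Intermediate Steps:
$m{\left(J \right)} = J + 2 J^{2}$ ($m{\left(J \right)} = \left(J^{2} + J^{2}\right) + J = 2 J^{2} + J = J + 2 J^{2}$)
$k = 10$ ($k = 4 + 6 = 10$)
$- 68 m{\left(3 \right)} k = - 68 \cdot 3 \left(1 + 2 \cdot 3\right) 10 = - 68 \cdot 3 \left(1 + 6\right) 10 = - 68 \cdot 3 \cdot 7 \cdot 10 = \left(-68\right) 21 \cdot 10 = \left(-1428\right) 10 = -14280$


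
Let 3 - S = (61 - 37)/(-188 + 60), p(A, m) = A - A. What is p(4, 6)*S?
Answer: 0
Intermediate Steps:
p(A, m) = 0
S = 51/16 (S = 3 - (61 - 37)/(-188 + 60) = 3 - 24/(-128) = 3 - 24*(-1)/128 = 3 - 1*(-3/16) = 3 + 3/16 = 51/16 ≈ 3.1875)
p(4, 6)*S = 0*(51/16) = 0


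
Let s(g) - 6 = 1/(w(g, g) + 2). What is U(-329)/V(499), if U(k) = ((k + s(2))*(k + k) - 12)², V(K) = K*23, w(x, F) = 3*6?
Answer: 4515161761881/1147700 ≈ 3.9341e+6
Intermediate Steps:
w(x, F) = 18
V(K) = 23*K
s(g) = 121/20 (s(g) = 6 + 1/(18 + 2) = 6 + 1/20 = 121/20)
U(k) = (-12 + 2*k*(121/20 + k))² (U(k) = ((k + 121/20)*(k + k) - 12)² = ((121/20 + k)*(2*k) - 12)² = (2*k*(121/20 + k) - 12)² = (-12 + 2*k*(121/20 + k))²)
U(-329)/V(499) = ((-120 + 20*(-329)² + 121*(-329))²/100)/((23*499)) = ((-120 + 20*108241 - 39809)²/100)/11477 = ((-120 + 2164820 - 39809)²/100)*(1/11477) = ((1/100)*2124891²)*(1/11477) = ((1/100)*4515161761881)*(1/11477) = (4515161761881/100)*(1/11477) = 4515161761881/1147700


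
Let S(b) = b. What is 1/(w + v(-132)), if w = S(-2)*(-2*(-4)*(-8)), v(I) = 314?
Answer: 1/442 ≈ 0.0022624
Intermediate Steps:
w = 128 (w = -2*(-2*(-4))*(-8) = -16*(-8) = -2*(-64) = 128)
1/(w + v(-132)) = 1/(128 + 314) = 1/442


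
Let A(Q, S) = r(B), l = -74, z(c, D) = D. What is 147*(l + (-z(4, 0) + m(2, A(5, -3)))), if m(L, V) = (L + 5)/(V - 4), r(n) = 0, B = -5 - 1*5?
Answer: -44541/4 ≈ -11135.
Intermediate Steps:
B = -10 (B = -5 - 5 = -10)
A(Q, S) = 0
m(L, V) = (5 + L)/(-4 + V)
147*(l + (-z(4, 0) + m(2, A(5, -3)))) = 147*(-74 + (-1*0 + (5 + 2)/(-4 + 0))) = 147*(-74 + (0 + 7/(-4))) = 147*(-74 + (0 - ¼*7)) = 147*(-74 + (0 - 7/4)) = 147*(-74 - 7/4) = 147*(-303/4) = -44541/4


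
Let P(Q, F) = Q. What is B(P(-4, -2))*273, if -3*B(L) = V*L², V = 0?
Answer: 0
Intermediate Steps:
B(L) = 0 (B(L) = -0*L² = -⅓*0 = 0)
B(P(-4, -2))*273 = 0*273 = 0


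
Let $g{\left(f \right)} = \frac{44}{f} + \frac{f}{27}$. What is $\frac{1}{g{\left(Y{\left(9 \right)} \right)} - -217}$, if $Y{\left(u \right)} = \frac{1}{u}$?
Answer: $\frac{243}{148960} \approx 0.0016313$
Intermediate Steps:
$g{\left(f \right)} = \frac{44}{f} + \frac{f}{27}$ ($g{\left(f \right)} = \frac{44}{f} + f \frac{1}{27} = \frac{44}{f} + \frac{f}{27}$)
$\frac{1}{g{\left(Y{\left(9 \right)} \right)} - -217} = \frac{1}{\left(\frac{44}{\frac{1}{9}} + \frac{1}{27 \cdot 9}\right) - -217} = \frac{1}{\left(44 \frac{1}{\frac{1}{9}} + \frac{1}{27} \cdot \frac{1}{9}\right) + 217} = \frac{1}{\left(44 \cdot 9 + \frac{1}{243}\right) + 217} = \frac{1}{\left(396 + \frac{1}{243}\right) + 217} = \frac{1}{\frac{96229}{243} + 217} = \frac{1}{\frac{148960}{243}} = \frac{243}{148960}$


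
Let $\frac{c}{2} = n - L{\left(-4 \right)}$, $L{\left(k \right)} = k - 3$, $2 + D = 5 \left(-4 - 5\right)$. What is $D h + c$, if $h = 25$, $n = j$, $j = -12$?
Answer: $-1185$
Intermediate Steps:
$D = -47$ ($D = -2 + 5 \left(-4 - 5\right) = -2 + 5 \left(-9\right) = -2 - 45 = -47$)
$L{\left(k \right)} = -3 + k$
$n = -12$
$c = -10$ ($c = 2 \left(-12 - \left(-3 - 4\right)\right) = 2 \left(-12 - -7\right) = 2 \left(-12 + 7\right) = 2 \left(-5\right) = -10$)
$D h + c = \left(-47\right) 25 - 10 = -1175 - 10 = -1185$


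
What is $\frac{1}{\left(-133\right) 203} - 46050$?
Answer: $- \frac{1243303951}{26999} \approx -46050.0$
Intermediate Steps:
$\frac{1}{\left(-133\right) 203} - 46050 = \frac{1}{-26999} - 46050 = - \frac{1}{26999} - 46050 = - \frac{1243303951}{26999}$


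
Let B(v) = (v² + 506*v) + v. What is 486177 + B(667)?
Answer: 1269235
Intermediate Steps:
B(v) = v² + 507*v
486177 + B(667) = 486177 + 667*(507 + 667) = 486177 + 667*1174 = 486177 + 783058 = 1269235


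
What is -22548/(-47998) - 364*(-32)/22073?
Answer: 528391354/529729927 ≈ 0.99747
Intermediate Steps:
-22548/(-47998) - 364*(-32)/22073 = -22548*(-1/47998) + 11648*(1/22073) = 11274/23999 + 11648/22073 = 528391354/529729927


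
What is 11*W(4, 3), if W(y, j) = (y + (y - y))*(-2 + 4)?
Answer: 88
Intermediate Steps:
W(y, j) = 2*y (W(y, j) = (y + 0)*2 = y*2 = 2*y)
11*W(4, 3) = 11*(2*4) = 11*8 = 88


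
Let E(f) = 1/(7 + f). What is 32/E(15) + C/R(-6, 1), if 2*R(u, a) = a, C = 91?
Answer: 886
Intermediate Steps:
R(u, a) = a/2
32/E(15) + C/R(-6, 1) = 32/(1/(7 + 15)) + 91/(((1/2)*1)) = 32/(1/22) + 91/(1/2) = 32/(1/22) + 91*2 = 32*22 + 182 = 704 + 182 = 886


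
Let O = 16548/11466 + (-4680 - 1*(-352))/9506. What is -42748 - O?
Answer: -7924251646/185367 ≈ -42749.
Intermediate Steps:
O = 183130/185367 (O = 16548*(1/11466) + (-4680 + 352)*(1/9506) = 394/273 - 4328*1/9506 = 394/273 - 2164/4753 = 183130/185367 ≈ 0.98793)
-42748 - O = -42748 - 1*183130/185367 = -42748 - 183130/185367 = -7924251646/185367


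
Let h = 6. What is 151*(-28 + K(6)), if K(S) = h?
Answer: -3322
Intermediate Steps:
K(S) = 6
151*(-28 + K(6)) = 151*(-28 + 6) = 151*(-22) = -3322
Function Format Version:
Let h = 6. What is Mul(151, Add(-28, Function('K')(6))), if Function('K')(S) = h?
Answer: -3322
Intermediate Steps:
Function('K')(S) = 6
Mul(151, Add(-28, Function('K')(6))) = Mul(151, Add(-28, 6)) = Mul(151, -22) = -3322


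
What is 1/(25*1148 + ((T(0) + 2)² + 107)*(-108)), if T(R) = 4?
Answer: 1/13256 ≈ 7.5438e-5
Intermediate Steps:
1/(25*1148 + ((T(0) + 2)² + 107)*(-108)) = 1/(25*1148 + ((4 + 2)² + 107)*(-108)) = 1/(28700 + (6² + 107)*(-108)) = 1/(28700 + (36 + 107)*(-108)) = 1/(28700 + 143*(-108)) = 1/(28700 - 15444) = 1/13256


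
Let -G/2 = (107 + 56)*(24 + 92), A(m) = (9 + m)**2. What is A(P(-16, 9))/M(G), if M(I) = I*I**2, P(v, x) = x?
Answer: -81/13519691338624 ≈ -5.9913e-12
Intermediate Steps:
G = -37816 (G = -2*(107 + 56)*(24 + 92) = -326*116 = -2*18908 = -37816)
M(I) = I**3
A(P(-16, 9))/M(G) = (9 + 9)**2/((-37816)**3) = 18**2/(-54078765354496) = 324*(-1/54078765354496) = -81/13519691338624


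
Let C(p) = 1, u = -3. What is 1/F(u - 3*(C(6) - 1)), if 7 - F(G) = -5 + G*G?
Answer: ⅓ ≈ 0.33333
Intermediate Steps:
F(G) = 12 - G² (F(G) = 7 - (-5 + G*G) = 7 - (-5 + G²) = 7 + (5 - G²) = 12 - G²)
1/F(u - 3*(C(6) - 1)) = 1/(12 - (-3 - 3*(1 - 1))²) = 1/(12 - (-3 - 3*0)²) = 1/(12 - (-3 + 0)²) = 1/(12 - 1*(-3)²) = 1/(12 - 1*9) = 1/(12 - 9) = 1/3 = ⅓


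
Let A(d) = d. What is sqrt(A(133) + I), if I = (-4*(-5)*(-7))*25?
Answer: I*sqrt(3367) ≈ 58.026*I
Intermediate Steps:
I = -3500 (I = (20*(-7))*25 = -140*25 = -3500)
sqrt(A(133) + I) = sqrt(133 - 3500) = sqrt(-3367) = I*sqrt(3367)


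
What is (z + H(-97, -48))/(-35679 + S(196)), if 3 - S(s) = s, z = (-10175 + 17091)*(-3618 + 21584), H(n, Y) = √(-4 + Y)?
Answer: -817453/236 - I*√13/17936 ≈ -3463.8 - 0.00020102*I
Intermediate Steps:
z = 124252856 (z = 6916*17966 = 124252856)
S(s) = 3 - s
(z + H(-97, -48))/(-35679 + S(196)) = (124252856 + √(-4 - 48))/(-35679 + (3 - 1*196)) = (124252856 + √(-52))/(-35679 + (3 - 196)) = (124252856 + 2*I*√13)/(-35679 - 193) = (124252856 + 2*I*√13)/(-35872) = (124252856 + 2*I*√13)*(-1/35872) = -817453/236 - I*√13/17936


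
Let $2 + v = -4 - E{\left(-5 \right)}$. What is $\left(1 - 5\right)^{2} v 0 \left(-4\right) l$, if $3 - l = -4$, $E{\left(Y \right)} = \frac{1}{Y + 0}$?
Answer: $0$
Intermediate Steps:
$E{\left(Y \right)} = \frac{1}{Y}$
$l = 7$ ($l = 3 - -4 = 3 + 4 = 7$)
$v = - \frac{29}{5}$ ($v = -2 - \frac{19}{5} = - \frac{29}{5} \approx -5.8$)
$\left(1 - 5\right)^{2} v 0 \left(-4\right) l = \left(1 - 5\right)^{2} \left(- \frac{29}{5}\right) 0 \left(-4\right) 7 = \left(-4\right)^{2} \cdot 0 \left(-4\right) 7 = 16 \cdot 0 \cdot 7 = 0 \cdot 7 = 0$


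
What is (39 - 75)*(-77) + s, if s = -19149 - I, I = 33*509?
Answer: -33174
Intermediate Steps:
I = 16797
s = -35946 (s = -19149 - 1*16797 = -19149 - 16797 = -35946)
(39 - 75)*(-77) + s = (39 - 75)*(-77) - 35946 = -36*(-77) - 35946 = 2772 - 35946 = -33174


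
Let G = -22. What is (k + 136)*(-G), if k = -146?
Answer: -220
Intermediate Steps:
(k + 136)*(-G) = (-146 + 136)*(-1*(-22)) = -10*22 = -220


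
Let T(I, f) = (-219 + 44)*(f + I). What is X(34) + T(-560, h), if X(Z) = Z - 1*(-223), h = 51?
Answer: 89332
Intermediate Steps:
X(Z) = 223 + Z (X(Z) = Z + 223 = 223 + Z)
T(I, f) = -175*I - 175*f (T(I, f) = -175*(I + f) = -175*I - 175*f)
X(34) + T(-560, h) = (223 + 34) + (-175*(-560) - 175*51) = 257 + (98000 - 8925) = 257 + 89075 = 89332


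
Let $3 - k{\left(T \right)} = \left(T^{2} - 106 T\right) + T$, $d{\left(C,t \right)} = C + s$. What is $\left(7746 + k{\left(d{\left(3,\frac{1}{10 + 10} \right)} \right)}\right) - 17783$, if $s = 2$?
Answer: $-9534$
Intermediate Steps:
$d{\left(C,t \right)} = 2 + C$ ($d{\left(C,t \right)} = C + 2 = 2 + C$)
$k{\left(T \right)} = 3 - T^{2} + 105 T$ ($k{\left(T \right)} = 3 - \left(\left(T^{2} - 106 T\right) + T\right) = 3 - \left(T^{2} - 105 T\right) = 3 - T^{2} + 105 T$)
$\left(7746 + k{\left(d{\left(3,\frac{1}{10 + 10} \right)} \right)}\right) - 17783 = \left(7746 + \left(3 - \left(2 + 3\right)^{2} + 105 \left(2 + 3\right)\right)\right) - 17783 = \left(7746 + \left(3 - 5^{2} + 105 \cdot 5\right)\right) - 17783 = \left(7746 + \left(3 - 25 + 525\right)\right) - 17783 = \left(7746 + 503\right) - 17783 = 8249 - 17783 = -9534$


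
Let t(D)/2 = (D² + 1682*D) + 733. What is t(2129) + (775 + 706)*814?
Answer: 17434238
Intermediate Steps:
t(D) = 1466 + 2*D² + 3364*D (t(D) = 2*((D² + 1682*D) + 733) = 2*(733 + D² + 1682*D) = 1466 + 2*D² + 3364*D)
t(2129) + (775 + 706)*814 = (1466 + 2*2129² + 3364*2129) + (775 + 706)*814 = (1466 + 2*4532641 + 7161956) + 1481*814 = (1466 + 9065282 + 7161956) + 1205534 = 16228704 + 1205534 = 17434238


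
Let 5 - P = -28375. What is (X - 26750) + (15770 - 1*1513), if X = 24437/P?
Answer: -354526903/28380 ≈ -12492.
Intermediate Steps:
P = 28380 (P = 5 - 1*(-28375) = 5 + 28375 = 28380)
X = 24437/28380 ≈ 0.86106
(X - 26750) + (15770 - 1*1513) = (24437/28380 - 26750) + (15770 - 1*1513) = -759140563/28380 + (15770 - 1513) = -759140563/28380 + 14257 = -354526903/28380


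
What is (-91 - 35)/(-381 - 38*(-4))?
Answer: 126/229 ≈ 0.55022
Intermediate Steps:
(-91 - 35)/(-381 - 38*(-4)) = -126/(-381 + 152) = -126/(-229) = -126*(-1/229) = 126/229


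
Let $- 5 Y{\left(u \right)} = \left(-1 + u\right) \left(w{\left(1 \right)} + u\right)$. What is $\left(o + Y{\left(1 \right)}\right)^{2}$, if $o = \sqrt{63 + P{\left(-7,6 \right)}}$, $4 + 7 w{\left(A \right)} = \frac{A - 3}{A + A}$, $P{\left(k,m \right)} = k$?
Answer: $56$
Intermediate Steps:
$w{\left(A \right)} = - \frac{4}{7} + \frac{-3 + A}{14 A}$ ($w{\left(A \right)} = - \frac{4}{7} + \frac{\left(A - 3\right) \frac{1}{A + A}}{7} = - \frac{4}{7} + \frac{\left(-3 + A\right) \frac{1}{2 A}}{7} = - \frac{4}{7} + \frac{\frac{1}{2} \frac{1}{A} \left(-3 + A\right)}{7} = - \frac{4}{7} + \frac{-3 + A}{14 A}$)
$o = 2 \sqrt{14}$ ($o = \sqrt{63 - 7} = \sqrt{56} = 2 \sqrt{14} \approx 7.4833$)
$Y{\left(u \right)} = - \frac{\left(-1 + u\right) \left(- \frac{5}{7} + u\right)}{5}$ ($Y{\left(u \right)} = - \frac{\left(-1 + u\right) \left(\frac{-3 - 7}{14 \cdot 1} + u\right)}{5} = - \frac{\left(-1 + u\right) \left(\frac{1}{14} \cdot 1 \left(-3 - 7\right) + u\right)}{5} = - \frac{\left(-1 + u\right) \left(\frac{1}{14} \cdot 1 \left(-10\right) + u\right)}{5} = - \frac{\left(-1 + u\right) \left(- \frac{5}{7} + u\right)}{5}$)
$\left(o + Y{\left(1 \right)}\right)^{2} = \left(2 \sqrt{14} - \left(- \frac{1}{5} + \frac{1}{5}\right)\right)^{2} = \left(2 \sqrt{14} - 0\right)^{2} = \left(2 \sqrt{14} + 0\right)^{2} = \left(2 \sqrt{14}\right)^{2} = 56$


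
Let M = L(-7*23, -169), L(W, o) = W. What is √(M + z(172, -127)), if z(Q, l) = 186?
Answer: 5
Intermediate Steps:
M = -161 (M = -7*23 = -161)
√(M + z(172, -127)) = √(-161 + 186) = √25 = 5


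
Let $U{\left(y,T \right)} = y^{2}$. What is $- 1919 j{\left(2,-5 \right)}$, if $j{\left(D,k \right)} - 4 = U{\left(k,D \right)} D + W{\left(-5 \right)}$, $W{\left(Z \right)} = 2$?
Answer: $-107464$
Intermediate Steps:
$j{\left(D,k \right)} = 6 + D k^{2}$ ($j{\left(D,k \right)} = 4 + \left(k^{2} D + 2\right) = 4 + \left(D k^{2} + 2\right) = 4 + \left(2 + D k^{2}\right) = 6 + D k^{2}$)
$- 1919 j{\left(2,-5 \right)} = - 1919 \left(6 + 2 \left(-5\right)^{2}\right) = - 1919 \left(6 + 2 \cdot 25\right) = - 1919 \left(6 + 50\right) = \left(-1919\right) 56 = -107464$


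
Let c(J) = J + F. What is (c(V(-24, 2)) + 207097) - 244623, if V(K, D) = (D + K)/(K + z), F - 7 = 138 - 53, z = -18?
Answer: -786103/21 ≈ -37434.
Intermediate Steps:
F = 92 (F = 7 + (138 - 53) = 7 + 85 = 92)
V(K, D) = (D + K)/(-18 + K) (V(K, D) = (D + K)/(K - 18) = (D + K)/(-18 + K))
c(J) = 92 + J (c(J) = J + 92 = 92 + J)
(c(V(-24, 2)) + 207097) - 244623 = ((92 + (2 - 24)/(-18 - 24)) + 207097) - 244623 = ((92 - 22/(-42)) + 207097) - 244623 = ((92 - 1/42*(-22)) + 207097) - 244623 = ((92 + 11/21) + 207097) - 244623 = (1943/21 + 207097) - 244623 = 4350980/21 - 244623 = -786103/21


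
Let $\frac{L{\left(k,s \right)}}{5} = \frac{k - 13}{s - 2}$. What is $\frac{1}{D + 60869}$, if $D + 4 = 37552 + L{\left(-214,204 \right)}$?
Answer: $\frac{202}{19879099} \approx 1.0161 \cdot 10^{-5}$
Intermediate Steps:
$L{\left(k,s \right)} = \frac{5 \left(-13 + k\right)}{-2 + s}$ ($L{\left(k,s \right)} = 5 \frac{k - 13}{s - 2} = 5 \frac{-13 + k}{-2 + s} = \frac{5 \left(-13 + k\right)}{-2 + s}$)
$D = \frac{7583561}{202}$ ($D = -4 + \left(37552 + \frac{5 \left(-13 - 214\right)}{-2 + 204}\right) = -4 + \left(37552 + 5 \cdot \frac{1}{202} \left(-227\right)\right) = -4 + \left(37552 - \frac{1135}{202}\right) = -4 + \frac{7584369}{202} = \frac{7583561}{202} \approx 37542.0$)
$\frac{1}{D + 60869} = \frac{1}{\frac{7583561}{202} + 60869} = \frac{1}{\frac{19879099}{202}} = \frac{202}{19879099}$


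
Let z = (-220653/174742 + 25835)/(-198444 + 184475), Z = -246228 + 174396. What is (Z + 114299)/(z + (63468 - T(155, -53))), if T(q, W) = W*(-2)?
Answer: 103660715372066/154660290136359 ≈ 0.67025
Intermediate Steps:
Z = -71832
T(q, W) = -2*W
z = -4514238917/2440970998 (z = (-220653*1/174742 + 25835)/(-13969) = (-220653/174742 + 25835)*(-1/13969) = (4514238917/174742)*(-1/13969) = -4514238917/2440970998 ≈ -1.8494)
(Z + 114299)/(z + (63468 - T(155, -53))) = (-71832 + 114299)/(-4514238917/2440970998 + (63468 - (-2)*(-53))) = 42467/(-4514238917/2440970998 + (63468 - 1*106)) = 42467/(-4514238917/2440970998 + (63468 - 106)) = 42467/(-4514238917/2440970998 + 63362) = 42467/(154660290136359/2440970998) = 42467*(2440970998/154660290136359) = 103660715372066/154660290136359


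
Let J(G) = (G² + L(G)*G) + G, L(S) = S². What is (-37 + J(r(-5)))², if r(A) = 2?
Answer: 529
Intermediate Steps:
J(G) = G + G² + G³ (J(G) = (G² + G²*G) + G = (G² + G³) + G = G + G² + G³)
(-37 + J(r(-5)))² = (-37 + 2*(1 + 2 + 2²))² = (-37 + 2*(1 + 2 + 4))² = (-37 + 2*7)² = (-37 + 14)² = (-23)² = 529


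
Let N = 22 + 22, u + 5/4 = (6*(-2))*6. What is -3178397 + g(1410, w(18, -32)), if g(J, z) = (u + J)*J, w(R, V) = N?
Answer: -2587159/2 ≈ -1.2936e+6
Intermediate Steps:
u = -293/4 (u = -5/4 + (6*(-2))*6 = -5/4 - 12*6 = -5/4 - 72 = -293/4 ≈ -73.250)
N = 44
w(R, V) = 44
g(J, z) = J*(-293/4 + J) (g(J, z) = (-293/4 + J)*J = J*(-293/4 + J))
-3178397 + g(1410, w(18, -32)) = -3178397 + (¼)*1410*(-293 + 4*1410) = -3178397 + (¼)*1410*(-293 + 5640) = -3178397 + (¼)*1410*5347 = -3178397 + 3769635/2 = -2587159/2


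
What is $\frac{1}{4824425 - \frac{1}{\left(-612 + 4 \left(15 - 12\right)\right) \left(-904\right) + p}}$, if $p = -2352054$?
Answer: $\frac{1809654}{8730539998951} \approx 2.0728 \cdot 10^{-7}$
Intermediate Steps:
$\frac{1}{4824425 - \frac{1}{\left(-612 + 4 \left(15 - 12\right)\right) \left(-904\right) + p}} = \frac{1}{4824425 - \frac{1}{\left(-612 + 4 \left(15 - 12\right)\right) \left(-904\right) - 2352054}} = \frac{1}{4824425 - \frac{1}{\left(-612 + 4 \cdot 3\right) \left(-904\right) - 2352054}} = \frac{1}{4824425 - \frac{1}{\left(-612 + 12\right) \left(-904\right) - 2352054}} = \frac{1}{4824425 - \frac{1}{\left(-600\right) \left(-904\right) - 2352054}} = \frac{1}{4824425 - \frac{1}{542400 - 2352054}} = \frac{1}{4824425 - \frac{1}{-1809654}} = \frac{1}{4824425 - - \frac{1}{1809654}} = \frac{1}{4824425 + \frac{1}{1809654}} = \frac{1}{\frac{8730539998951}{1809654}} = \frac{1809654}{8730539998951}$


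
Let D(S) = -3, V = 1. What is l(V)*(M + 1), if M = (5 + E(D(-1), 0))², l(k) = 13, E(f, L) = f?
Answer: 65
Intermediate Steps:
M = 4 (M = (5 - 3)² = 2² = 4)
l(V)*(M + 1) = 13*(4 + 1) = 13*5 = 65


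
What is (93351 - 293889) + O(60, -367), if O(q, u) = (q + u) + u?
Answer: -201212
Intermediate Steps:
O(q, u) = q + 2*u
(93351 - 293889) + O(60, -367) = (93351 - 293889) + (60 + 2*(-367)) = -200538 + (60 - 734) = -200538 - 674 = -201212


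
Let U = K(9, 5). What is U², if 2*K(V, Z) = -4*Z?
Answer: 100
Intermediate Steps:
K(V, Z) = -2*Z (K(V, Z) = (-4*Z)/2 = -2*Z)
U = -10 (U = -2*5 = -10)
U² = (-10)² = 100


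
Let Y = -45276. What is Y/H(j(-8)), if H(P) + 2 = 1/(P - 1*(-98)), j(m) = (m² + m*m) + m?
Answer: 3290056/145 ≈ 22690.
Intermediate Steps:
j(m) = m + 2*m² (j(m) = (m² + m²) + m = 2*m² + m = m + 2*m²)
H(P) = -2 + 1/(98 + P) (H(P) = -2 + 1/(P - 1*(-98)) = -2 + 1/(P + 98) = -2 + 1/(98 + P))
Y/H(j(-8)) = -45276*(98 - 8*(1 + 2*(-8)))/(-195 - (-16)*(1 + 2*(-8))) = -45276*(98 - 8*(1 - 16))/(-195 - (-16)*(1 - 16)) = -45276*(98 - 8*(-15))/(-195 - (-16)*(-15)) = -45276*(98 + 120)/(-195 - 2*120) = -45276*218/(-195 - 240) = -45276/((1/218)*(-435)) = -45276/(-435/218) = -45276*(-218/435) = 3290056/145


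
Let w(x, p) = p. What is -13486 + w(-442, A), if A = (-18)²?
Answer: -13162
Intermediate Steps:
A = 324
-13486 + w(-442, A) = -13486 + 324 = -13162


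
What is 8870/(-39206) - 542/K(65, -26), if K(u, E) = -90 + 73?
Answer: 10549431/333251 ≈ 31.656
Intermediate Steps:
K(u, E) = -17
8870/(-39206) - 542/K(65, -26) = 8870/(-39206) - 542/(-17) = 8870*(-1/39206) - 542*(-1/17) = -4435/19603 + 542/17 = 10549431/333251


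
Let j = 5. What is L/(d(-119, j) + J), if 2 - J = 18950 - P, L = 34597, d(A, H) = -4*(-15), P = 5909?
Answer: -34597/12979 ≈ -2.6656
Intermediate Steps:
d(A, H) = 60
J = -13039 (J = 2 - (18950 - 1*5909) = 2 - (18950 - 5909) = 2 - 1*13041 = 2 - 13041 = -13039)
L/(d(-119, j) + J) = 34597/(60 - 13039) = 34597/(-12979) = 34597*(-1/12979) = -34597/12979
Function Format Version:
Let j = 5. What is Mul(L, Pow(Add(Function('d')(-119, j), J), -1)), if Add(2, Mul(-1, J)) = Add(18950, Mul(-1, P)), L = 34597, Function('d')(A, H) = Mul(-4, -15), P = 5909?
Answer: Rational(-34597, 12979) ≈ -2.6656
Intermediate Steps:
Function('d')(A, H) = 60
J = -13039 (J = Add(2, Mul(-1, Add(18950, Mul(-1, 5909)))) = Add(2, Mul(-1, Add(18950, -5909))) = Add(2, Mul(-1, 13041)) = Add(2, -13041) = -13039)
Mul(L, Pow(Add(Function('d')(-119, j), J), -1)) = Mul(34597, Pow(Add(60, -13039), -1)) = Mul(34597, Pow(-12979, -1)) = Mul(34597, Rational(-1, 12979)) = Rational(-34597, 12979)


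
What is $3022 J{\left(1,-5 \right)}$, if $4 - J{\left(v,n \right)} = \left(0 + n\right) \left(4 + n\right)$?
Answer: $-3022$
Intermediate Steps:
$J{\left(v,n \right)} = 4 - n \left(4 + n\right)$ ($J{\left(v,n \right)} = 4 - \left(0 + n\right) \left(4 + n\right) = 4 - n \left(4 + n\right)$)
$3022 J{\left(1,-5 \right)} = 3022 \left(4 - \left(-5\right)^{2} - -20\right) = 3022 \left(4 - 25 + 20\right) = 3022 \left(-1\right) = -3022$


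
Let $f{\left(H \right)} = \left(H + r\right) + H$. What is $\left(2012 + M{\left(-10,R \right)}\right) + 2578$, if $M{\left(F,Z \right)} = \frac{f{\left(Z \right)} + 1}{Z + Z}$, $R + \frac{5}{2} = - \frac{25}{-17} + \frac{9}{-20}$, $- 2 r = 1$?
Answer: $\frac{2309188}{503} \approx 4590.8$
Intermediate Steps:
$r = - \frac{1}{2}$ ($r = \left(- \frac{1}{2}\right) 1 = - \frac{1}{2} \approx -0.5$)
$f{\left(H \right)} = - \frac{1}{2} + 2 H$ ($f{\left(H \right)} = \left(H - \frac{1}{2}\right) + H = \left(- \frac{1}{2} + H\right) + H = - \frac{1}{2} + 2 H$)
$R = - \frac{503}{340}$ ($R = - \frac{5}{2} + \left(- \frac{25}{-17} + \frac{9}{-20}\right) = - \frac{5}{2} + \left(\left(-25\right) \left(- \frac{1}{17}\right) + 9 \left(- \frac{1}{20}\right)\right) = - \frac{5}{2} + \left(\frac{25}{17} - \frac{9}{20}\right) = - \frac{5}{2} + \frac{347}{340} = - \frac{503}{340} \approx -1.4794$)
$M{\left(F,Z \right)} = \frac{\frac{1}{2} + 2 Z}{2 Z}$ ($M{\left(F,Z \right)} = \frac{\left(- \frac{1}{2} + 2 Z\right) + 1}{Z + Z} = \frac{\frac{1}{2} + 2 Z}{2 Z}$)
$\left(2012 + M{\left(-10,R \right)}\right) + 2578 = \left(2012 + \frac{\frac{1}{4} - \frac{503}{340}}{- \frac{503}{340}}\right) + 2578 = \left(2012 - - \frac{418}{503}\right) + 2578 = \left(2012 + \frac{418}{503}\right) + 2578 = \frac{1012454}{503} + 2578 = \frac{2309188}{503}$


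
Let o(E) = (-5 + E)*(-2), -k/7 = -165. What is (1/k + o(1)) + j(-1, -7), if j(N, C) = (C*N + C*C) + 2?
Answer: 76231/1155 ≈ 66.001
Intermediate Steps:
k = 1155 (k = -7*(-165) = 1155)
o(E) = 10 - 2*E
j(N, C) = 2 + C² + C*N (j(N, C) = (C*N + C²) + 2 = (C² + C*N) + 2 = 2 + C² + C*N)
(1/k + o(1)) + j(-1, -7) = (1/1155 + (10 - 2*1)) + (2 + (-7)² - 7*(-1)) = (1/1155 + (10 - 2)) + (2 + 49 + 7) = (1/1155 + 8) + 58 = 9241/1155 + 58 = 76231/1155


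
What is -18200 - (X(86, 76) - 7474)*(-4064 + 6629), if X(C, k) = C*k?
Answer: 2387770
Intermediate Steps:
-18200 - (X(86, 76) - 7474)*(-4064 + 6629) = -18200 - (86*76 - 7474)*(-4064 + 6629) = -18200 - (6536 - 7474)*2565 = -18200 - (-938)*2565 = -18200 - 1*(-2405970) = -18200 + 2405970 = 2387770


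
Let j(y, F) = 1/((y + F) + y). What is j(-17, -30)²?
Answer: 1/4096 ≈ 0.00024414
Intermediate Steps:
j(y, F) = 1/(F + 2*y) (j(y, F) = 1/((F + y) + y) = 1/(F + 2*y))
j(-17, -30)² = (1/(-30 + 2*(-17)))² = (1/(-30 - 34))² = (1/(-64))² = (-1/64)² = 1/4096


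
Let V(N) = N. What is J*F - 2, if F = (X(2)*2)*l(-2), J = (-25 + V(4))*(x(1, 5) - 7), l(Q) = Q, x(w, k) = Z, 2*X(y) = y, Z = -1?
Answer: -674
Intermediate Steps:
X(y) = y/2
x(w, k) = -1
J = 168 (J = (-25 + 4)*(-1 - 7) = -21*(-8) = 168)
F = -4 (F = (((½)*2)*2)*(-2) = (1*2)*(-2) = 2*(-2) = -4)
J*F - 2 = 168*(-4) - 2 = -672 - 2 = -674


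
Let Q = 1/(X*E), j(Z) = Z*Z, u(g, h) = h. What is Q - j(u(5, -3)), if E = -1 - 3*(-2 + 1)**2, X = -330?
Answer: -11879/1320 ≈ -8.9992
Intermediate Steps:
E = -4 (E = -1 - 3*(-1)**2 = -1 - 3*1 = -1 - 3 = -4)
j(Z) = Z**2
Q = 1/1320 (Q = 1/(-330*(-4)) = 1/1320 ≈ 0.00075758)
Q - j(u(5, -3)) = 1/1320 - 1*(-3)**2 = 1/1320 - 1*9 = 1/1320 - 9 = -11879/1320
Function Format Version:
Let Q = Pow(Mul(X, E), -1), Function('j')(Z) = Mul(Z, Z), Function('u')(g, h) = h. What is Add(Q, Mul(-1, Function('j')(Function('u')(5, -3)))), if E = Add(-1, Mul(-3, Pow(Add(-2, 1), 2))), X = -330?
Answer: Rational(-11879, 1320) ≈ -8.9992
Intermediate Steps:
E = -4 (E = Add(-1, Mul(-3, Pow(-1, 2))) = Add(-1, Mul(-3, 1)) = Add(-1, -3) = -4)
Function('j')(Z) = Pow(Z, 2)
Q = Rational(1, 1320) (Q = Pow(Mul(-330, -4), -1) = Pow(1320, -1) = Rational(1, 1320) ≈ 0.00075758)
Add(Q, Mul(-1, Function('j')(Function('u')(5, -3)))) = Add(Rational(1, 1320), Mul(-1, Pow(-3, 2))) = Add(Rational(1, 1320), Mul(-1, 9)) = Add(Rational(1, 1320), -9) = Rational(-11879, 1320)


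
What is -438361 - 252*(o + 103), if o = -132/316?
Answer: -36672727/79 ≈ -4.6421e+5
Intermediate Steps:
o = -33/79 (o = -132*1/316 = -33/79 ≈ -0.41772)
-438361 - 252*(o + 103) = -438361 - 252*(-33/79 + 103) = -438361 - 252*8104/79 = -438361 - 1*2042208/79 = -438361 - 2042208/79 = -36672727/79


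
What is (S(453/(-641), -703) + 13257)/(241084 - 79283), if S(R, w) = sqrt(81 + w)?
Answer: 13257/161801 + I*sqrt(622)/161801 ≈ 0.081934 + 0.00015414*I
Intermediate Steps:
(S(453/(-641), -703) + 13257)/(241084 - 79283) = (sqrt(81 - 703) + 13257)/(241084 - 79283) = (sqrt(-622) + 13257)/161801 = (I*sqrt(622) + 13257)*(1/161801) = (13257 + I*sqrt(622))*(1/161801) = 13257/161801 + I*sqrt(622)/161801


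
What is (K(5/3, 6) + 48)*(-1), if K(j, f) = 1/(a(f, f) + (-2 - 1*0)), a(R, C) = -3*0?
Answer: -95/2 ≈ -47.500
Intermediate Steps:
a(R, C) = 0
K(j, f) = -½ (K(j, f) = 1/(0 + (-2 - 1*0)) = 1/(0 + (-2 + 0)) = 1/(0 - 2) = 1/(-2) = -½)
(K(5/3, 6) + 48)*(-1) = (-½ + 48)*(-1) = (95/2)*(-1) = -95/2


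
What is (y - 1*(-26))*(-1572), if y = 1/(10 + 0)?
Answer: -205146/5 ≈ -41029.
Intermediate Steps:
y = 1/10 ≈ 0.10000
(y - 1*(-26))*(-1572) = (1/10 - 1*(-26))*(-1572) = (1/10 + 26)*(-1572) = (261/10)*(-1572) = -205146/5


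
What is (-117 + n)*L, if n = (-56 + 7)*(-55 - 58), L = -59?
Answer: -319780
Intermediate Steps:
n = 5537 (n = -49*(-113) = 5537)
(-117 + n)*L = (-117 + 5537)*(-59) = 5420*(-59) = -319780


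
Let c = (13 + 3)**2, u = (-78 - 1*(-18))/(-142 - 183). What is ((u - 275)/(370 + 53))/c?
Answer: -17863/7038720 ≈ -0.0025378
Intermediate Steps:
u = 12/65 (u = (-78 + 18)/(-325) = -60*(-1/325) = 12/65 ≈ 0.18462)
c = 256 (c = 16**2 = 256)
((u - 275)/(370 + 53))/c = ((12/65 - 275)/(370 + 53))/256 = -17863/65/423*(1/256) = -17863/65*1/423*(1/256) = -17863/27495*1/256 = -17863/7038720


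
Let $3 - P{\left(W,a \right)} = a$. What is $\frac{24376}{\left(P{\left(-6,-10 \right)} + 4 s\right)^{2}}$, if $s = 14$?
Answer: $\frac{24376}{4761} \approx 5.1199$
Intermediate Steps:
$P{\left(W,a \right)} = 3 - a$
$\frac{24376}{\left(P{\left(-6,-10 \right)} + 4 s\right)^{2}} = \frac{24376}{\left(\left(3 - -10\right) + 4 \cdot 14\right)^{2}} = \frac{24376}{\left(\left(3 + 10\right) + 56\right)^{2}} = \frac{24376}{\left(13 + 56\right)^{2}} = \frac{24376}{69^{2}} = \frac{24376}{4761}$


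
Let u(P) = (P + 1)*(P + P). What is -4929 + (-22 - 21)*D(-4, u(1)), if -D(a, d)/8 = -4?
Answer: -6305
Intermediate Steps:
u(P) = 2*P*(1 + P) (u(P) = (1 + P)*(2*P) = 2*P*(1 + P))
D(a, d) = 32 (D(a, d) = -8*(-4) = 32)
-4929 + (-22 - 21)*D(-4, u(1)) = -4929 + (-22 - 21)*32 = -4929 - 43*32 = -4929 - 1376 = -6305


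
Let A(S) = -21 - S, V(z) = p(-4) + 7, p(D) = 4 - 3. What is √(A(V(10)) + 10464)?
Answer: √10435 ≈ 102.15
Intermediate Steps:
p(D) = 1
V(z) = 8 (V(z) = 1 + 7 = 8)
√(A(V(10)) + 10464) = √((-21 - 1*8) + 10464) = √((-21 - 8) + 10464) = √(-29 + 10464) = √10435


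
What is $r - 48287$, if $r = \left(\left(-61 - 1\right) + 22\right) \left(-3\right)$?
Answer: $-48167$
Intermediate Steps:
$r = 120$ ($r = \left(-62 + 22\right) \left(-3\right) = \left(-40\right) \left(-3\right) = 120$)
$r - 48287 = 120 - 48287 = -48167$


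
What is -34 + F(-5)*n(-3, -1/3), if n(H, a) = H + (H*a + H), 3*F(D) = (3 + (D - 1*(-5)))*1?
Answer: -39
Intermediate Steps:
F(D) = 8/3 + D/3 (F(D) = ((3 + (D - 1*(-5)))*1)/3 = ((3 + (D + 5))*1)/3 = ((3 + (5 + D))*1)/3 = ((8 + D)*1)/3 = (8 + D)/3 = 8/3 + D/3)
n(H, a) = 2*H + H*a (n(H, a) = H + (H + H*a) = 2*H + H*a)
-34 + F(-5)*n(-3, -1/3) = -34 + (8/3 + (⅓)*(-5))*(-3*(2 - 1/3)) = -34 + (8/3 - 5/3)*(-3*(2 - 1*⅓)) = -34 + 1*(-3*(2 - ⅓)) = -34 + 1*(-3*5/3) = -34 + 1*(-5) = -34 - 5 = -39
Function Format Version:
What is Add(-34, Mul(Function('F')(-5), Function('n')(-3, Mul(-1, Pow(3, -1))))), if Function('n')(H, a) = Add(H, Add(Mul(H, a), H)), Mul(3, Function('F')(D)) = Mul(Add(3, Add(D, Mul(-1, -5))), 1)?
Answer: -39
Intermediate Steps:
Function('F')(D) = Add(Rational(8, 3), Mul(Rational(1, 3), D)) (Function('F')(D) = Mul(Rational(1, 3), Mul(Add(3, Add(D, Mul(-1, -5))), 1)) = Mul(Rational(1, 3), Mul(Add(3, Add(D, 5)), 1)) = Mul(Rational(1, 3), Mul(Add(3, Add(5, D)), 1)) = Mul(Rational(1, 3), Mul(Add(8, D), 1)) = Mul(Rational(1, 3), Add(8, D)) = Add(Rational(8, 3), Mul(Rational(1, 3), D)))
Function('n')(H, a) = Add(Mul(2, H), Mul(H, a)) (Function('n')(H, a) = Add(H, Add(H, Mul(H, a))) = Add(Mul(2, H), Mul(H, a)))
Add(-34, Mul(Function('F')(-5), Function('n')(-3, Mul(-1, Pow(3, -1))))) = Add(-34, Mul(Add(Rational(8, 3), Mul(Rational(1, 3), -5)), Mul(-3, Add(2, Mul(-1, Pow(3, -1)))))) = Add(-34, Mul(Add(Rational(8, 3), Rational(-5, 3)), Mul(-3, Add(2, Mul(-1, Rational(1, 3)))))) = Add(-34, Mul(1, Mul(-3, Add(2, Rational(-1, 3))))) = Add(-34, Mul(1, Mul(-3, Rational(5, 3)))) = Add(-34, Mul(1, -5)) = Add(-34, -5) = -39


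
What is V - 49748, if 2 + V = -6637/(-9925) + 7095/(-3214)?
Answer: -1587021849057/31898950 ≈ -49752.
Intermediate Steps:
V = -112884457/31898950 (V = -2 + (-6637/(-9925) + 7095/(-3214)) = -2 + (-6637*(-1/9925) + 7095*(-1/3214)) = -2 + (6637/9925 - 7095/3214) = -2 - 49086557/31898950 = -112884457/31898950 ≈ -3.5388)
V - 49748 = -112884457/31898950 - 49748 = -1587021849057/31898950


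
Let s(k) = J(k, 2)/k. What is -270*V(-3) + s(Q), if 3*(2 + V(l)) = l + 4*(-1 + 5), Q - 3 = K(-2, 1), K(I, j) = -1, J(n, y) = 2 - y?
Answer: -630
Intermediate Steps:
Q = 2 (Q = 3 - 1 = 2)
s(k) = 0 (s(k) = (2 - 1*2)/k = (2 - 2)/k = 0/k = 0)
V(l) = 10/3 + l/3 (V(l) = -2 + (l + 4*(-1 + 5))/3 = -2 + (l + 4*4)/3 = -2 + (l + 16)/3 = -2 + (16 + l)/3 = -2 + (16/3 + l/3) = 10/3 + l/3)
-270*V(-3) + s(Q) = -270*(10/3 + (⅓)*(-3)) + 0 = -270*(10/3 - 1) + 0 = -270*7/3 + 0 = -630 + 0 = -630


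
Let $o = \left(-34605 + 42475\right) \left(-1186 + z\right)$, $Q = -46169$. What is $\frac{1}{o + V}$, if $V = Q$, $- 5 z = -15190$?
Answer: $\frac{1}{14529071} \approx 6.8827 \cdot 10^{-8}$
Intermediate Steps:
$z = 3038$ ($z = \left(- \frac{1}{5}\right) \left(-15190\right) = 3038$)
$o = 14575240$ ($o = \left(-34605 + 42475\right) \left(-1186 + 3038\right) = 7870 \cdot 1852 = 14575240$)
$V = -46169$
$\frac{1}{o + V} = \frac{1}{14575240 - 46169} = \frac{1}{14529071}$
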